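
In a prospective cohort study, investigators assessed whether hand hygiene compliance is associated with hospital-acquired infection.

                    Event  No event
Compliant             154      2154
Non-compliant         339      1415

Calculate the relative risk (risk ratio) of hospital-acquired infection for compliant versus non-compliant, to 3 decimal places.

Cells: a = 154, b = 2154, c = 339, d = 1415.
Risk in exposed = 154/2308 = 0.06672; risk in unexposed = 339/1754 = 0.19327.
RR = 0.06672 / 0.19327 = 0.34523
The risk is 65% lower among the exposed than among the unexposed.

0.345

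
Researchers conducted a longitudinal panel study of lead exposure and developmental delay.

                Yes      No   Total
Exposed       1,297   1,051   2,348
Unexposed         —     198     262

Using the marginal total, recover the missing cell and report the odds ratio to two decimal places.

3.82

The missing cell is in the unexposed row: 262 − 198 = 64.
So a = 1297, b = 1051, c = 64, d = 198.
OR = (a·d)/(b·c) = (1297 × 198) / (1051 × 64) = 256806 / 67264 = 3.81788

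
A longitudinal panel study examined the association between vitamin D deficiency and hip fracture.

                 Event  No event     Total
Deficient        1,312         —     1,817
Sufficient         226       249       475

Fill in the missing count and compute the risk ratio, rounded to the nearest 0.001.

The missing cell is in the exposed row: 1817 − 1312 = 505.
So a = 1312, b = 505, c = 226, d = 249.
RR = [a/(a+b)] / [c/(c+d)] = (1312/1817) / (226/475) = 0.72207/0.47579 = 1.51762

1.518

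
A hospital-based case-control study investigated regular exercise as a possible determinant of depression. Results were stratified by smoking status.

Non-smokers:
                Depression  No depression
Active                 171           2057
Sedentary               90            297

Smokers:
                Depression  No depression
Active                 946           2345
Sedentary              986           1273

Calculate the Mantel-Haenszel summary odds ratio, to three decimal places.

0.485

OR_MH = Σ(aᵢdᵢ/nᵢ) / Σ(bᵢcᵢ/nᵢ), where nᵢ is the stratum total.
Stratum 1 (Non-smokers): n = 2615; a·d/n = 171·297/2615 = 19.4214; b·c/n = 2057·90/2615 = 70.7954
Stratum 2 (Smokers): n = 5550; a·d/n = 946·1273/5550 = 216.9834; b·c/n = 2345·986/5550 = 416.6072
OR_MH = (19.4214 + 216.9834) / (70.7954 + 416.6072) = 236.4048 / 487.4026 = 0.48503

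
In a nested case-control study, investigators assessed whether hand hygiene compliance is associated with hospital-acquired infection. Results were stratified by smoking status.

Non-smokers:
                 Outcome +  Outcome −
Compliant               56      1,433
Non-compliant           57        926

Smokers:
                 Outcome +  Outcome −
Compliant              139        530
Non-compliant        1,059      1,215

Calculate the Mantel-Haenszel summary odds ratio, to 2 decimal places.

0.35

OR_MH = Σ(aᵢdᵢ/nᵢ) / Σ(bᵢcᵢ/nᵢ), where nᵢ is the stratum total.
Stratum 1 (Non-smokers): n = 2472; a·d/n = 56·926/2472 = 20.9773; b·c/n = 1433·57/2472 = 33.0425
Stratum 2 (Smokers): n = 2943; a·d/n = 139·1215/2943 = 57.3853; b·c/n = 530·1059/2943 = 190.7136
OR_MH = (20.9773 + 57.3853) / (33.0425 + 190.7136) = 78.3627 / 223.7560 = 0.35021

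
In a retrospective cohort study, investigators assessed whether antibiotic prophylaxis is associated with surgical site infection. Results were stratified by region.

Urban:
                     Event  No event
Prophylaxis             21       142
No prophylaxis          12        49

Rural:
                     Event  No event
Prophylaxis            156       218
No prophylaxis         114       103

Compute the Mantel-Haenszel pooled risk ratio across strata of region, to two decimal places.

RR_MH = Σ(aᵢ·n₀ᵢ/nᵢ) / Σ(cᵢ·n₁ᵢ/nᵢ), with n₁ᵢ = aᵢ+bᵢ (exposed), n₀ᵢ = cᵢ+dᵢ (unexposed), nᵢ = n₁ᵢ+n₀ᵢ.
Stratum 1 (Urban): n₁ = 163, n₀ = 61, n = 224; a·n₀/n = 21·61/224 = 5.7188; c·n₁/n = 12·163/224 = 8.7321
Stratum 2 (Rural): n₁ = 374, n₀ = 217, n = 591; a·n₀/n = 156·217/591 = 57.2792; c·n₁/n = 114·374/591 = 72.1421
RR_MH = (5.7188 + 57.2792) / (8.7321 + 72.1421) = 62.9979 / 80.8743 = 0.77896

0.78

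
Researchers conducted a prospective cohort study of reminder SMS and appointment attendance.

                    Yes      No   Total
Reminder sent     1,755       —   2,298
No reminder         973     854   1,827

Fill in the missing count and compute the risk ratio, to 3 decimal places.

1.434

The missing cell is in the exposed row: 2298 − 1755 = 543.
So a = 1755, b = 543, c = 973, d = 854.
RR = [a/(a+b)] / [c/(c+d)] = (1755/2298) / (973/1827) = 0.76371/0.53257 = 1.43401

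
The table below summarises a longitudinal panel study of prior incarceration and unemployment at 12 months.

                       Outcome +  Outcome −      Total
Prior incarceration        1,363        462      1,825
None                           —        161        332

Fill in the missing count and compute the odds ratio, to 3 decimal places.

2.778

The missing cell is in the unexposed row: 332 − 161 = 171.
So a = 1363, b = 462, c = 171, d = 161.
OR = (a·d)/(b·c) = (1363 × 161) / (462 × 171) = 219443 / 79002 = 2.77769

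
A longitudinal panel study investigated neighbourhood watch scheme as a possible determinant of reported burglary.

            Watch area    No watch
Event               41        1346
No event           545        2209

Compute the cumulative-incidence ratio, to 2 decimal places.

Reading the table with exposure as columns: a = 41 (Watch area, case), b = 545 (Watch area, non-case), c = 1346 (No watch, case), d = 2209.
Risk in exposed = 41/586 = 0.06997; risk in unexposed = 1346/3555 = 0.37862.
RR = 0.06997 / 0.37862 = 0.18479
The risk is 82% lower among the exposed than among the unexposed.

0.18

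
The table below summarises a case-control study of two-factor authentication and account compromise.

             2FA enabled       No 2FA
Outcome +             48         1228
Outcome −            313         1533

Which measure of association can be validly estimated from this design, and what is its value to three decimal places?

Reading the table with exposure as columns: a = 48 (2FA enabled, case), b = 313 (2FA enabled, non-case), c = 1228 (No 2FA, case), d = 1533.
This is a case-control study: participants were sampled on outcome status, so risks in the source population cannot be estimated directly — relative risk is not valid here. The odds ratio is the appropriate measure.
OR = (a·d)/(b·c) = (48 × 1533) / (313 × 1228) = 73584 / 384364 = 0.19144

0.191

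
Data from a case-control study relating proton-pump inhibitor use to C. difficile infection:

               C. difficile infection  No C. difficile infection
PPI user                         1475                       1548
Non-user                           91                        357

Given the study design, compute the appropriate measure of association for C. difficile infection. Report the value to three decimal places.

Cells: a = 1475, b = 1548, c = 91, d = 357.
This is a case-control study: participants were sampled on outcome status, so risks in the source population cannot be estimated directly — relative risk is not valid here. The odds ratio is the appropriate measure.
OR = (a·d)/(b·c) = (1475 × 357) / (1548 × 91) = 526575 / 140868 = 3.73807

3.738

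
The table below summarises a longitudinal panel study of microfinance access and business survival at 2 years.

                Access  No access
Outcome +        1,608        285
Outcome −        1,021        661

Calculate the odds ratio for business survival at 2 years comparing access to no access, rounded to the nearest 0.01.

3.65

Reading the table with exposure as columns: a = 1608 (Access, case), b = 1021 (Access, non-case), c = 285 (No access, case), d = 661.
OR = (a·d)/(b·c) = (1608 × 661) / (1021 × 285) = 1062888 / 290985 = 3.65272
The odds of business survival at 2 years are about 3.65 times as high in the access group.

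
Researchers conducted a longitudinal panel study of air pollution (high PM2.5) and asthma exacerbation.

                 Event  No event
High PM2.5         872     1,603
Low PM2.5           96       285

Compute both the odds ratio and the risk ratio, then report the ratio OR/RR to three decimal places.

Cells: a = 872, b = 1603, c = 96, d = 285.
OR = (872·285)/(1603·96) = 248520/153888 = 1.61494
Risk in exposed = 872/2475 = 0.35232; risk in unexposed = 96/381 = 0.25197; RR = 1.39828
OR/RR = 1.61494 / 1.39828 = 1.15495
The outcome is not rare, so the OR lies further from 1 than the RR.

1.155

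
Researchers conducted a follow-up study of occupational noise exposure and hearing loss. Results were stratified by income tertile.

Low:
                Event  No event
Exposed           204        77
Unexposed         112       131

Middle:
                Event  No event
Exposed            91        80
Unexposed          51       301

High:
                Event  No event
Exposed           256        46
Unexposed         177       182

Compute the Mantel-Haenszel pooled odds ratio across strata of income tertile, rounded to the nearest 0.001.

4.753

OR_MH = Σ(aᵢdᵢ/nᵢ) / Σ(bᵢcᵢ/nᵢ), where nᵢ is the stratum total.
Stratum 1 (Low): n = 524; a·d/n = 204·131/524 = 51.0000; b·c/n = 77·112/524 = 16.4580
Stratum 2 (Middle): n = 523; a·d/n = 91·301/523 = 52.3728; b·c/n = 80·51/523 = 7.8011
Stratum 3 (High): n = 661; a·d/n = 256·182/661 = 70.4871; b·c/n = 46·177/661 = 12.3177
OR_MH = (51.0000 + 52.3728 + 70.4871) / (16.4580 + 7.8011 + 12.3177) = 173.8600 / 36.5769 = 4.75328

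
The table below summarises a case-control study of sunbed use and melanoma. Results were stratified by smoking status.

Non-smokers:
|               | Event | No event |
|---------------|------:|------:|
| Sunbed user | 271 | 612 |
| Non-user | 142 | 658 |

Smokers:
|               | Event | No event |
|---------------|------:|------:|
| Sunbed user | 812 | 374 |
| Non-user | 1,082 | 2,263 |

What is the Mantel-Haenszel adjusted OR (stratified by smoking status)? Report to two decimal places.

3.63

OR_MH = Σ(aᵢdᵢ/nᵢ) / Σ(bᵢcᵢ/nᵢ), where nᵢ is the stratum total.
Stratum 1 (Non-smokers): n = 1683; a·d/n = 271·658/1683 = 105.9525; b·c/n = 612·142/1683 = 51.6364
Stratum 2 (Smokers): n = 4531; a·d/n = 812·2263/4531 = 405.5520; b·c/n = 374·1082/4531 = 89.3110
OR_MH = (105.9525 + 405.5520) / (51.6364 + 89.3110) = 511.5044 / 140.9473 = 3.62905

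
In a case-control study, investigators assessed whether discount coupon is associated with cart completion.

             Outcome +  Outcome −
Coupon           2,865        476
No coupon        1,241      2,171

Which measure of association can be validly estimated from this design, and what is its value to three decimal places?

10.529

Cells: a = 2865, b = 476, c = 1241, d = 2171.
This is a case-control study: participants were sampled on outcome status, so risks in the source population cannot be estimated directly — relative risk is not valid here. The odds ratio is the appropriate measure.
OR = (a·d)/(b·c) = (2865 × 2171) / (476 × 1241) = 6219915 / 590716 = 10.52945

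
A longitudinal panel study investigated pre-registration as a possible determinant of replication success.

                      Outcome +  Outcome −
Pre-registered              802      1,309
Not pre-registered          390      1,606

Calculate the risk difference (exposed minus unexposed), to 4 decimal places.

0.1845

Cells: a = 802, b = 1309, c = 390, d = 1606.
Risk in exposed = 802/2111 = 0.379915; risk in unexposed = 390/1996 = 0.195391.
Risk difference = 0.379915 − 0.195391 = 0.184524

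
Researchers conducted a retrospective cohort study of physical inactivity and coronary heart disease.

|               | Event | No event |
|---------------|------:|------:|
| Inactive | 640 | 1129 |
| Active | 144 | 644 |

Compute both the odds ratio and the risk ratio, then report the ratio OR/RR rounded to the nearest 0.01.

Cells: a = 640, b = 1129, c = 144, d = 644.
OR = (640·644)/(1129·144) = 412160/162576 = 2.53518
Risk in exposed = 640/1769 = 0.36179; risk in unexposed = 144/788 = 0.18274; RR = 1.97978
OR/RR = 2.53518 / 1.97978 = 1.28054
The outcome is not rare, so the OR lies further from 1 than the RR.

1.28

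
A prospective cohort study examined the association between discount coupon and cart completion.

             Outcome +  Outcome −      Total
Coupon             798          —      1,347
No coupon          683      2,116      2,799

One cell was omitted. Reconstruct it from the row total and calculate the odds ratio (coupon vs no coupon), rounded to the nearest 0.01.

4.50

The missing cell is in the exposed row: 1347 − 798 = 549.
So a = 798, b = 549, c = 683, d = 2116.
OR = (a·d)/(b·c) = (798 × 2116) / (549 × 683) = 1688568 / 374967 = 4.50324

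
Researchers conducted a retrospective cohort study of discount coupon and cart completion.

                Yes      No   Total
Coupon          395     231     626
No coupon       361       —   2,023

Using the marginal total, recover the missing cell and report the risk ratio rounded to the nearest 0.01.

3.54

The missing cell is in the unexposed row: 2023 − 361 = 1662.
So a = 395, b = 231, c = 361, d = 1662.
RR = [a/(a+b)] / [c/(c+d)] = (395/626) / (361/2023) = 0.63099/0.17845 = 3.53599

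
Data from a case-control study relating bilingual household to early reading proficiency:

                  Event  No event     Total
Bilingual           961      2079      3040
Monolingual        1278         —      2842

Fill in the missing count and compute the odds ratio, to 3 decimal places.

The missing cell is in the unexposed row: 2842 − 1278 = 1564.
So a = 961, b = 2079, c = 1278, d = 1564.
OR = (a·d)/(b·c) = (961 × 1564) / (2079 × 1278) = 1503004 / 2656962 = 0.56569

0.566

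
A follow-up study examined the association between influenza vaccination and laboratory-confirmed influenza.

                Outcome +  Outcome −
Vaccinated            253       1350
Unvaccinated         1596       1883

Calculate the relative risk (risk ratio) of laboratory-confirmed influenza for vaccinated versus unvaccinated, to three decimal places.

0.344

Cells: a = 253, b = 1350, c = 1596, d = 1883.
Risk in exposed = 253/1603 = 0.15783; risk in unexposed = 1596/3479 = 0.45875.
RR = 0.15783 / 0.45875 = 0.34404
The risk is 66% lower among the exposed than among the unexposed.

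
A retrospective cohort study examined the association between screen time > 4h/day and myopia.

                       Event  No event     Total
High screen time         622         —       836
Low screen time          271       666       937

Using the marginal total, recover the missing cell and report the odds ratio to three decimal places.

The missing cell is in the exposed row: 836 − 622 = 214.
So a = 622, b = 214, c = 271, d = 666.
OR = (a·d)/(b·c) = (622 × 666) / (214 × 271) = 414252 / 57994 = 7.14301

7.143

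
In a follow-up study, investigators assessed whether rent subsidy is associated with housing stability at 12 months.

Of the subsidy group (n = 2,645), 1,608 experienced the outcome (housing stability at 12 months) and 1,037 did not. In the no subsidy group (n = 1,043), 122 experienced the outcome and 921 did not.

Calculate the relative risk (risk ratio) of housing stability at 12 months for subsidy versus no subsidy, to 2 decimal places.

From the description: a = 1608, b = 1037, c = 122, d = 921.
Risk in exposed = 1608/2645 = 0.60794; risk in unexposed = 122/1043 = 0.11697.
RR = 0.60794 / 0.11697 = 5.19738
The risk among the exposed is 5.20 times that among the unexposed.

5.20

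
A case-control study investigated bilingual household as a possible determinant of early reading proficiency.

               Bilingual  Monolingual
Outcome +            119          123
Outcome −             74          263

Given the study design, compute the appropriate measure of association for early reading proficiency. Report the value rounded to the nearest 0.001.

3.438

Reading the table with exposure as columns: a = 119 (Bilingual, case), b = 74 (Bilingual, non-case), c = 123 (Monolingual, case), d = 263.
This is a case-control study: participants were sampled on outcome status, so risks in the source population cannot be estimated directly — relative risk is not valid here. The odds ratio is the appropriate measure.
OR = (a·d)/(b·c) = (119 × 263) / (74 × 123) = 31297 / 9102 = 3.43848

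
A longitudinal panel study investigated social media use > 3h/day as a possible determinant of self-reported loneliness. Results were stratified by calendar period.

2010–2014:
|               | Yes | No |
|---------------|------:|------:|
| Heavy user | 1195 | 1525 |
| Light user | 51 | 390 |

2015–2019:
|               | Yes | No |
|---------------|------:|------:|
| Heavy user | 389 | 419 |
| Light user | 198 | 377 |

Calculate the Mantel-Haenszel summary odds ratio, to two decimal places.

OR_MH = Σ(aᵢdᵢ/nᵢ) / Σ(bᵢcᵢ/nᵢ), where nᵢ is the stratum total.
Stratum 1 (2010–2014): n = 3161; a·d/n = 1195·390/3161 = 147.4375; b·c/n = 1525·51/3161 = 24.6046
Stratum 2 (2015–2019): n = 1383; a·d/n = 389·377/1383 = 106.0398; b·c/n = 419·198/1383 = 59.9870
OR_MH = (147.4375 + 106.0398) / (24.6046 + 59.9870) = 253.4773 / 84.5915 = 2.99649

3.00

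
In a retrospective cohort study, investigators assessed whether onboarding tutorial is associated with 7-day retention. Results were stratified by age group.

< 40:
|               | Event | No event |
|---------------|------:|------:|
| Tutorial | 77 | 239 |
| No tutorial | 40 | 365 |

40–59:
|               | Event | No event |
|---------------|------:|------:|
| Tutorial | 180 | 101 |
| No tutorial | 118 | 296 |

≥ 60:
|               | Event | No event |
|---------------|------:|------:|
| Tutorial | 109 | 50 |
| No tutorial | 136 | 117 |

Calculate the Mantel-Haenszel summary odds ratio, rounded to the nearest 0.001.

OR_MH = Σ(aᵢdᵢ/nᵢ) / Σ(bᵢcᵢ/nᵢ), where nᵢ is the stratum total.
Stratum 1 (< 40): n = 721; a·d/n = 77·365/721 = 38.9806; b·c/n = 239·40/721 = 13.2594
Stratum 2 (40–59): n = 695; a·d/n = 180·296/695 = 76.6619; b·c/n = 101·118/695 = 17.1482
Stratum 3 (≥ 60): n = 412; a·d/n = 109·117/412 = 30.9539; b·c/n = 50·136/412 = 16.5049
OR_MH = (38.9806 + 76.6619 + 30.9539) / (13.2594 + 17.1482 + 16.5049) = 146.5963 / 46.9124 = 3.12489

3.125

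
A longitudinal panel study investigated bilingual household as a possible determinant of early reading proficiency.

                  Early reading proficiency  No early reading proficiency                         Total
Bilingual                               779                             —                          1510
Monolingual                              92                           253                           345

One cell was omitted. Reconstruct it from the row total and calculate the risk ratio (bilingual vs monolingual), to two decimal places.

1.93

The missing cell is in the exposed row: 1510 − 779 = 731.
So a = 779, b = 731, c = 92, d = 253.
RR = [a/(a+b)] / [c/(c+d)] = (779/1510) / (92/345) = 0.51589/0.26667 = 1.93460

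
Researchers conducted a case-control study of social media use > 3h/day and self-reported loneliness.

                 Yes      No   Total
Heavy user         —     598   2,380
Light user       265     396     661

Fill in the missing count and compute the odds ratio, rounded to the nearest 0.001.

The missing cell is in the exposed row: 2380 − 598 = 1782.
So a = 1782, b = 598, c = 265, d = 396.
OR = (a·d)/(b·c) = (1782 × 396) / (598 × 265) = 705672 / 158470 = 4.45303

4.453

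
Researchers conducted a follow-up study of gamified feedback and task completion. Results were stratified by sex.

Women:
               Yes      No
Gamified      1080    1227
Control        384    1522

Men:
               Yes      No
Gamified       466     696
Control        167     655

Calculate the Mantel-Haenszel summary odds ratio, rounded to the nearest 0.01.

OR_MH = Σ(aᵢdᵢ/nᵢ) / Σ(bᵢcᵢ/nᵢ), where nᵢ is the stratum total.
Stratum 1 (Women): n = 4213; a·d/n = 1080·1522/4213 = 390.1638; b·c/n = 1227·384/4213 = 111.8367
Stratum 2 (Men): n = 1984; a·d/n = 466·655/1984 = 153.8458; b·c/n = 696·167/1984 = 58.5847
OR_MH = (390.1638 + 153.8458) / (111.8367 + 58.5847) = 544.0095 / 170.4214 = 3.19214

3.19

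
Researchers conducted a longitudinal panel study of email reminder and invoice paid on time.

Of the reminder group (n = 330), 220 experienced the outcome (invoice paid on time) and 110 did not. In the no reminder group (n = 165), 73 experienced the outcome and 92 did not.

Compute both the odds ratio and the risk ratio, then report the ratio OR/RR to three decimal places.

1.673

From the description: a = 220, b = 110, c = 73, d = 92.
OR = (220·92)/(110·73) = 20240/8030 = 2.52055
Risk in exposed = 220/330 = 0.66667; risk in unexposed = 73/165 = 0.44242; RR = 1.50685
OR/RR = 2.52055 / 1.50685 = 1.67273
The outcome is not rare, so the OR lies further from 1 than the RR.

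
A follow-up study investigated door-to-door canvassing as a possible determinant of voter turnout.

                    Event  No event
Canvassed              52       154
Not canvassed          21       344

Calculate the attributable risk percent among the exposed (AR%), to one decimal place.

Cells: a = 52, b = 154, c = 21, d = 344.
Risk in exposed = 52/206 = 0.25243; risk in unexposed = 21/365 = 0.05753.
RR = 0.25243/0.05753 = 4.38742
AR% = (RR − 1)/RR × 100 = (4.38742 − 1)/4.38742 × 100 = 77.2076%

77.2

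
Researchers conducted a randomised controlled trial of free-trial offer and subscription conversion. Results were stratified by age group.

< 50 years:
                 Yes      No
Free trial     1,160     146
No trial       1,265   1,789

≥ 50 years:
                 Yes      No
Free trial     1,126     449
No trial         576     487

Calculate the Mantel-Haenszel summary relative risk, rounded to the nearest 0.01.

1.75

RR_MH = Σ(aᵢ·n₀ᵢ/nᵢ) / Σ(cᵢ·n₁ᵢ/nᵢ), with n₁ᵢ = aᵢ+bᵢ (exposed), n₀ᵢ = cᵢ+dᵢ (unexposed), nᵢ = n₁ᵢ+n₀ᵢ.
Stratum 1 (< 50 years): n₁ = 1306, n₀ = 3054, n = 4360; a·n₀/n = 1160·3054/4360 = 812.5321; c·n₁/n = 1265·1306/4360 = 378.9197
Stratum 2 (≥ 50 years): n₁ = 1575, n₀ = 1063, n = 2638; a·n₀/n = 1126·1063/2638 = 453.7293; c·n₁/n = 576·1575/2638 = 343.8969
RR_MH = (812.5321 + 453.7293) / (378.9197 + 343.8969) = 1266.2615 / 722.8166 = 1.75184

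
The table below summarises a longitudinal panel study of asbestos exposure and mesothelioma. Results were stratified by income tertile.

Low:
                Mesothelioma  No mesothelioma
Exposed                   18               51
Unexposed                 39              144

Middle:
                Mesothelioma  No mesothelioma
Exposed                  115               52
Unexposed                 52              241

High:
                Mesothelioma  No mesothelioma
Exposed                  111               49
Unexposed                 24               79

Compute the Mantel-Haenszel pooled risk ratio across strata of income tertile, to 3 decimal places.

2.939

RR_MH = Σ(aᵢ·n₀ᵢ/nᵢ) / Σ(cᵢ·n₁ᵢ/nᵢ), with n₁ᵢ = aᵢ+bᵢ (exposed), n₀ᵢ = cᵢ+dᵢ (unexposed), nᵢ = n₁ᵢ+n₀ᵢ.
Stratum 1 (Low): n₁ = 69, n₀ = 183, n = 252; a·n₀/n = 18·183/252 = 13.0714; c·n₁/n = 39·69/252 = 10.6786
Stratum 2 (Middle): n₁ = 167, n₀ = 293, n = 460; a·n₀/n = 115·293/460 = 73.2500; c·n₁/n = 52·167/460 = 18.8783
Stratum 3 (High): n₁ = 160, n₀ = 103, n = 263; a·n₀/n = 111·103/263 = 43.4715; c·n₁/n = 24·160/263 = 14.6008
RR_MH = (13.0714 + 73.2500 + 43.4715) / (10.6786 + 18.8783 + 14.6008) = 129.7929 / 44.1576 = 2.93931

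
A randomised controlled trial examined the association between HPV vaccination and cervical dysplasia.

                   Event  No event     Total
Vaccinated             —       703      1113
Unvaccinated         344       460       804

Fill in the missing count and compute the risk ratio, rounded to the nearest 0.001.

0.861

The missing cell is in the exposed row: 1113 − 703 = 410.
So a = 410, b = 703, c = 344, d = 460.
RR = [a/(a+b)] / [c/(c+d)] = (410/1113) / (344/804) = 0.36837/0.42786 = 0.86097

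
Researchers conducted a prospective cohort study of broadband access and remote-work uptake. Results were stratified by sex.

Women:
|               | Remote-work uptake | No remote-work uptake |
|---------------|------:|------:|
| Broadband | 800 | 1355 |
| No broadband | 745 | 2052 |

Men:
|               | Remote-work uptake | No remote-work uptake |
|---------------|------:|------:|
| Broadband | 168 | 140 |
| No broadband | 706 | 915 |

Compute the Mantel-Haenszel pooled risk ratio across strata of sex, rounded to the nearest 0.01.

RR_MH = Σ(aᵢ·n₀ᵢ/nᵢ) / Σ(cᵢ·n₁ᵢ/nᵢ), with n₁ᵢ = aᵢ+bᵢ (exposed), n₀ᵢ = cᵢ+dᵢ (unexposed), nᵢ = n₁ᵢ+n₀ᵢ.
Stratum 1 (Women): n₁ = 2155, n₀ = 2797, n = 4952; a·n₀/n = 800·2797/4952 = 451.8578; c·n₁/n = 745·2155/4952 = 324.2074
Stratum 2 (Men): n₁ = 308, n₀ = 1621, n = 1929; a·n₀/n = 168·1621/1929 = 141.1757; c·n₁/n = 706·308/1929 = 112.7258
RR_MH = (451.8578 + 141.1757) / (324.2074 + 112.7258) = 593.0336 / 436.9332 = 1.35726

1.36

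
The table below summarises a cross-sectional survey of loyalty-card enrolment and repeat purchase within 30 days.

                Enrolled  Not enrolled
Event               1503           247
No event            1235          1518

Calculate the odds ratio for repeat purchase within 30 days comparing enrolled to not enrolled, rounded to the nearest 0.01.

7.48

Reading the table with exposure as columns: a = 1503 (Enrolled, case), b = 1235 (Enrolled, non-case), c = 247 (Not enrolled, case), d = 1518.
OR = (a·d)/(b·c) = (1503 × 1518) / (1235 × 247) = 2281554 / 305045 = 7.47940
The odds of repeat purchase within 30 days are about 7.48 times as high in the enrolled group.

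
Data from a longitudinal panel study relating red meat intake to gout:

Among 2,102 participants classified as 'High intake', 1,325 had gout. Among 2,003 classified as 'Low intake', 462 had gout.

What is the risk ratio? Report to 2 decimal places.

2.73

From the description: a = 1325, b = 777, c = 462, d = 1541.
Risk in exposed = 1325/2102 = 0.63035; risk in unexposed = 462/2003 = 0.23065.
RR = 0.63035 / 0.23065 = 2.73289
The risk among the exposed is 2.73 times that among the unexposed.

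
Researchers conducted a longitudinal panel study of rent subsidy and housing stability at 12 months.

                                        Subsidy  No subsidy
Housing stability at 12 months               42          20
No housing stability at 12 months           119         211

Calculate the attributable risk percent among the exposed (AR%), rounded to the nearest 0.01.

66.81

Reading the table with exposure as columns: a = 42 (Subsidy, case), b = 119 (Subsidy, non-case), c = 20 (No subsidy, case), d = 211.
Risk in exposed = 42/161 = 0.26087; risk in unexposed = 20/231 = 0.08658.
RR = 0.26087/0.08658 = 3.01304
AR% = (RR − 1)/RR × 100 = (3.01304 − 1)/3.01304 × 100 = 66.8110%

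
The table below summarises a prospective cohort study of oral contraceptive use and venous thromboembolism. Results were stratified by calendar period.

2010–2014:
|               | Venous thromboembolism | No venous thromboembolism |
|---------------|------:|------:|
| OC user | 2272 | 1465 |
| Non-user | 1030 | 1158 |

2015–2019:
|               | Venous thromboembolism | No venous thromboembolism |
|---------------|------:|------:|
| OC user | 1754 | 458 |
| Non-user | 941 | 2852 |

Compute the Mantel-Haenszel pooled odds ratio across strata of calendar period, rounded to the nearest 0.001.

3.912

OR_MH = Σ(aᵢdᵢ/nᵢ) / Σ(bᵢcᵢ/nᵢ), where nᵢ is the stratum total.
Stratum 1 (2010–2014): n = 5925; a·d/n = 2272·1158/5925 = 444.0466; b·c/n = 1465·1030/5925 = 254.6751
Stratum 2 (2015–2019): n = 6005; a·d/n = 1754·2852/6005 = 833.0405; b·c/n = 458·941/6005 = 71.7699
OR_MH = (444.0466 + 833.0405) / (254.6751 + 71.7699) = 1277.0870 / 326.4450 = 3.91211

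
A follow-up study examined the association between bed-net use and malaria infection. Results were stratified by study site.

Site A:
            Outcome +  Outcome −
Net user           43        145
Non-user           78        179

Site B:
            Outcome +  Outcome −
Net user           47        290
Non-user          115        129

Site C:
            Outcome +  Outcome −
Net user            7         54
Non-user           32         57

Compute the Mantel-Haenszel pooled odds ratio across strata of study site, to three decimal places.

0.322

OR_MH = Σ(aᵢdᵢ/nᵢ) / Σ(bᵢcᵢ/nᵢ), where nᵢ is the stratum total.
Stratum 1 (Site A): n = 445; a·d/n = 43·179/445 = 17.2966; b·c/n = 145·78/445 = 25.4157
Stratum 2 (Site B): n = 581; a·d/n = 47·129/581 = 10.4355; b·c/n = 290·115/581 = 57.4010
Stratum 3 (Site C): n = 150; a·d/n = 7·57/150 = 2.6600; b·c/n = 54·32/150 = 11.5200
OR_MH = (17.2966 + 10.4355 + 2.6600) / (25.4157 + 57.4010 + 11.5200) = 30.3921 / 94.3368 = 0.32217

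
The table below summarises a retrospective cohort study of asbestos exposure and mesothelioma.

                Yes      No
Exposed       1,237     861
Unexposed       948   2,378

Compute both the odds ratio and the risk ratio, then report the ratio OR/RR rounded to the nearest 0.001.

Cells: a = 1237, b = 861, c = 948, d = 2378.
OR = (1237·2378)/(861·948) = 2941586/816228 = 3.60388
Risk in exposed = 1237/2098 = 0.58961; risk in unexposed = 948/3326 = 0.28503; RR = 2.06861
OR/RR = 3.60388 / 2.06861 = 1.74218
The outcome is not rare, so the OR lies further from 1 than the RR.

1.742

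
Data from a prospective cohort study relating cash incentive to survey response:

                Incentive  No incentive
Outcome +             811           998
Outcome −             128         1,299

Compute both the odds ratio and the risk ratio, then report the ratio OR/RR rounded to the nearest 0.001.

4.149

Reading the table with exposure as columns: a = 811 (Incentive, case), b = 128 (Incentive, non-case), c = 998 (No incentive, case), d = 1299.
OR = (811·1299)/(128·998) = 1053489/127744 = 8.24688
Risk in exposed = 811/939 = 0.86368; risk in unexposed = 998/2297 = 0.43448; RR = 1.98786
OR/RR = 8.24688 / 1.98786 = 4.14862
The outcome is not rare, so the OR lies further from 1 than the RR.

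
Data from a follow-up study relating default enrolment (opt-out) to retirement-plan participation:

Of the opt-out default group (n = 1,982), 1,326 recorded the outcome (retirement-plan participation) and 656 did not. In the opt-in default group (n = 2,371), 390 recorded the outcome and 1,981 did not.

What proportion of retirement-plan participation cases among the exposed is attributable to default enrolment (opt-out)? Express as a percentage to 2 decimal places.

75.41

From the description: a = 1326, b = 656, c = 390, d = 1981.
Risk in exposed = 1326/1982 = 0.66902; risk in unexposed = 390/2371 = 0.16449.
RR = 0.66902/0.16449 = 4.06731
AR% = (RR − 1)/RR × 100 = (4.06731 − 1)/4.06731 × 100 = 75.4137%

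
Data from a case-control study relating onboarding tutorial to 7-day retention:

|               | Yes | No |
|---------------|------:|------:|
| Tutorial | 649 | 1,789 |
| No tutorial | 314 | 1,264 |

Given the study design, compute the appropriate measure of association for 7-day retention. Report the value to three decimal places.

1.460

Cells: a = 649, b = 1789, c = 314, d = 1264.
This is a case-control study: participants were sampled on outcome status, so risks in the source population cannot be estimated directly — relative risk is not valid here. The odds ratio is the appropriate measure.
OR = (a·d)/(b·c) = (649 × 1264) / (1789 × 314) = 820336 / 561746 = 1.46033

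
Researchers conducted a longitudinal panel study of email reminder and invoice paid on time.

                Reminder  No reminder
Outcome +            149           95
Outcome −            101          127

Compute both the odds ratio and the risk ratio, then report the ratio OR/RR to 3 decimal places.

1.416

Reading the table with exposure as columns: a = 149 (Reminder, case), b = 101 (Reminder, non-case), c = 95 (No reminder, case), d = 127.
OR = (149·127)/(101·95) = 18923/9595 = 1.97217
Risk in exposed = 149/250 = 0.59600; risk in unexposed = 95/222 = 0.42793; RR = 1.39276
OR/RR = 1.97217 / 1.39276 = 1.41602
The outcome is not rare, so the OR lies further from 1 than the RR.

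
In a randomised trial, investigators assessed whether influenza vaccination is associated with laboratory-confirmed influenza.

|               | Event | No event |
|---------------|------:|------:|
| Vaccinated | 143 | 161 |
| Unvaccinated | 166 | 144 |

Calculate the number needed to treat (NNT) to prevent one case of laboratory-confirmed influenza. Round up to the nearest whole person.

Risk in treated group = 143/304 = 0.47039; risk in control = 166/310 = 0.53548.
Absolute risk reduction = 0.53548 − 0.47039 = 0.06509
NNT = 1 / ARR = 1 / 0.06509 = 15.364 → round up → 16

16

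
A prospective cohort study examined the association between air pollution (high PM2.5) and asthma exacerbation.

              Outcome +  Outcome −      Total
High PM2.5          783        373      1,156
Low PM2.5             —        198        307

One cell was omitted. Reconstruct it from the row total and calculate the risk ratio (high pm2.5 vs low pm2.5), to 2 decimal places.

1.91

The missing cell is in the unexposed row: 307 − 198 = 109.
So a = 783, b = 373, c = 109, d = 198.
RR = [a/(a+b)] / [c/(c+d)] = (783/1156) / (109/307) = 0.67734/0.35505 = 1.90773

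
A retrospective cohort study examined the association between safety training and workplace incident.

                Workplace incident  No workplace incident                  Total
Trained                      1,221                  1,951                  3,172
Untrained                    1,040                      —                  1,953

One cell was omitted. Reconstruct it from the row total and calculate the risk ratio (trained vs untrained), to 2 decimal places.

0.72

The missing cell is in the unexposed row: 1953 − 1040 = 913.
So a = 1221, b = 1951, c = 1040, d = 913.
RR = [a/(a+b)] / [c/(c+d)] = (1221/3172) / (1040/1953) = 0.38493/0.53251 = 0.72286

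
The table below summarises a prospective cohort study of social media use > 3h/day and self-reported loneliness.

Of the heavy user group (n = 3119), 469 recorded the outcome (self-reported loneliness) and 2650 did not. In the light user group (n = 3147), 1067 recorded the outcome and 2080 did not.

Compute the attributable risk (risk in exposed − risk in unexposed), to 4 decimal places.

From the description: a = 469, b = 2650, c = 1067, d = 2080.
Risk in exposed = 469/3119 = 0.150369; risk in unexposed = 1067/3147 = 0.339053.
Risk difference = 0.150369 − 0.339053 = -0.188684

-0.1887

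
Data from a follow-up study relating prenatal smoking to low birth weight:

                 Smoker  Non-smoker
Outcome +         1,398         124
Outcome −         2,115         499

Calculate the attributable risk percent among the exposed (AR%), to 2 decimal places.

49.98

Reading the table with exposure as columns: a = 1398 (Smoker, case), b = 2115 (Smoker, non-case), c = 124 (Non-smoker, case), d = 499.
Risk in exposed = 1398/3513 = 0.39795; risk in unexposed = 124/623 = 0.19904.
RR = 0.39795/0.19904 = 1.99938
AR% = (RR − 1)/RR × 100 = (1.99938 − 1)/1.99938 × 100 = 49.9845%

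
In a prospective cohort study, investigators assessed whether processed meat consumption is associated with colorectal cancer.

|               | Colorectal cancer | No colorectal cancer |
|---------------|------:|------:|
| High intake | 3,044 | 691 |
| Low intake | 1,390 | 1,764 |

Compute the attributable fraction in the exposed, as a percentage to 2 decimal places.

Cells: a = 3044, b = 691, c = 1390, d = 1764.
Risk in exposed = 3044/3735 = 0.81499; risk in unexposed = 1390/3154 = 0.44071.
RR = 0.81499/0.44071 = 1.84927
AR% = (RR − 1)/RR × 100 = (1.84927 − 1)/1.84927 × 100 = 45.9247%

45.92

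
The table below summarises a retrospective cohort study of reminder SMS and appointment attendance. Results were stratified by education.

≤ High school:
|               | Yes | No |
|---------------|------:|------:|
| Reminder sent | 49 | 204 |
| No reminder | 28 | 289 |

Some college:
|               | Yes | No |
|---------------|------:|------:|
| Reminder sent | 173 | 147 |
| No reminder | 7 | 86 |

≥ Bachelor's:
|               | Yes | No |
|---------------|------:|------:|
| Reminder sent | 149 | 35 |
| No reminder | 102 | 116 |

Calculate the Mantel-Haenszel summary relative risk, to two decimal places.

2.28

RR_MH = Σ(aᵢ·n₀ᵢ/nᵢ) / Σ(cᵢ·n₁ᵢ/nᵢ), with n₁ᵢ = aᵢ+bᵢ (exposed), n₀ᵢ = cᵢ+dᵢ (unexposed), nᵢ = n₁ᵢ+n₀ᵢ.
Stratum 1 (≤ High school): n₁ = 253, n₀ = 317, n = 570; a·n₀/n = 49·317/570 = 27.2509; c·n₁/n = 28·253/570 = 12.4281
Stratum 2 (Some college): n₁ = 320, n₀ = 93, n = 413; a·n₀/n = 173·93/413 = 38.9564; c·n₁/n = 7·320/413 = 5.4237
Stratum 3 (≥ Bachelor's): n₁ = 184, n₀ = 218, n = 402; a·n₀/n = 149·218/402 = 80.8010; c·n₁/n = 102·184/402 = 46.6866
RR_MH = (27.2509 + 38.9564 + 80.8010) / (12.4281 + 5.4237 + 46.6866) = 147.0083 / 64.5384 = 2.27784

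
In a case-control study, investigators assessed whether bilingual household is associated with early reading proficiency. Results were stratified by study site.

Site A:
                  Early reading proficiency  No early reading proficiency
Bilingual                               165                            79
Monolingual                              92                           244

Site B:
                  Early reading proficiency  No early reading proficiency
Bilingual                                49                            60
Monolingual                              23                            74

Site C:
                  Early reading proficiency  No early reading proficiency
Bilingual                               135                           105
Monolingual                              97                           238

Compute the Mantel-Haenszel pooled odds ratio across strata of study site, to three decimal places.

3.868

OR_MH = Σ(aᵢdᵢ/nᵢ) / Σ(bᵢcᵢ/nᵢ), where nᵢ is the stratum total.
Stratum 1 (Site A): n = 580; a·d/n = 165·244/580 = 69.4138; b·c/n = 79·92/580 = 12.5310
Stratum 2 (Site B): n = 206; a·d/n = 49·74/206 = 17.6019; b·c/n = 60·23/206 = 6.6990
Stratum 3 (Site C): n = 575; a·d/n = 135·238/575 = 55.8783; b·c/n = 105·97/575 = 17.7130
OR_MH = (69.4138 + 17.6019 + 55.8783) / (12.5310 + 6.6990 + 17.7130) = 142.8940 / 36.9431 = 3.86795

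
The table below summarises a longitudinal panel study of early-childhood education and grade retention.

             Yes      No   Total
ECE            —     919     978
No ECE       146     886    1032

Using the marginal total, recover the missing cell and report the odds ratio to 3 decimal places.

0.390

The missing cell is in the exposed row: 978 − 919 = 59.
So a = 59, b = 919, c = 146, d = 886.
OR = (a·d)/(b·c) = (59 × 886) / (919 × 146) = 52274 / 134174 = 0.38960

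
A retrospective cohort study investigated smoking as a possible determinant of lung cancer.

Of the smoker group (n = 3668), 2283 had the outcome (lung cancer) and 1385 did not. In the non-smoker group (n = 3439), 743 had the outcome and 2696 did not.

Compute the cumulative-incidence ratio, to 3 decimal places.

2.881

From the description: a = 2283, b = 1385, c = 743, d = 2696.
Risk in exposed = 2283/3668 = 0.62241; risk in unexposed = 743/3439 = 0.21605.
RR = 0.62241 / 0.21605 = 2.88085
The risk among the exposed is 2.88 times that among the unexposed.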